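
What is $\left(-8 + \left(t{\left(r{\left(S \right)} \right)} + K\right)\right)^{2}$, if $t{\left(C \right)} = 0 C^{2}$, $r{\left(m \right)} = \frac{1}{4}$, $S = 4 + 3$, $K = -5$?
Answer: $169$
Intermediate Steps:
$S = 7$
$r{\left(m \right)} = \frac{1}{4}$
$t{\left(C \right)} = 0$
$\left(-8 + \left(t{\left(r{\left(S \right)} \right)} + K\right)\right)^{2} = \left(-8 + \left(0 - 5\right)\right)^{2} = \left(-8 - 5\right)^{2} = \left(-13\right)^{2} = 169$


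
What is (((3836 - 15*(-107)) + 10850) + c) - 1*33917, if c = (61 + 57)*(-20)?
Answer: -19986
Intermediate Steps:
c = -2360 (c = 118*(-20) = -2360)
(((3836 - 15*(-107)) + 10850) + c) - 1*33917 = (((3836 - 15*(-107)) + 10850) - 2360) - 1*33917 = (((3836 + 1605) + 10850) - 2360) - 33917 = ((5441 + 10850) - 2360) - 33917 = (16291 - 2360) - 33917 = 13931 - 33917 = -19986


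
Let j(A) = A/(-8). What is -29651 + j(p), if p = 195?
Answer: -237403/8 ≈ -29675.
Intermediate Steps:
j(A) = -A/8 (j(A) = A*(-1/8) = -A/8)
-29651 + j(p) = -29651 - 1/8*195 = -29651 - 195/8 = -237403/8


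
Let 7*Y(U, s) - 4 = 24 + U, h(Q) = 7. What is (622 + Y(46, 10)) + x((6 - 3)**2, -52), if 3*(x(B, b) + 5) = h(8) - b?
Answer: 13592/21 ≈ 647.24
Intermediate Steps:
Y(U, s) = 4 + U/7 (Y(U, s) = 4/7 + (24 + U)/7 = 4/7 + (24/7 + U/7) = 4 + U/7)
x(B, b) = -8/3 - b/3 (x(B, b) = -5 + (7 - b)/3 = -5 + (7/3 - b/3) = -8/3 - b/3)
(622 + Y(46, 10)) + x((6 - 3)**2, -52) = (622 + (4 + (1/7)*46)) + (-8/3 - 1/3*(-52)) = (622 + (4 + 46/7)) + (-8/3 + 52/3) = (622 + 74/7) + 44/3 = 4428/7 + 44/3 = 13592/21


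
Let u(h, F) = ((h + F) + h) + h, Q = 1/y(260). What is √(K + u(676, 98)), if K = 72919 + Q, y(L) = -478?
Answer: √17146581302/478 ≈ 273.94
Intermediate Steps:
Q = -1/478 (Q = 1/(-478) = -1/478 ≈ -0.0020920)
u(h, F) = F + 3*h (u(h, F) = ((F + h) + h) + h = (F + 2*h) + h = F + 3*h)
K = 34855281/478 (K = 72919 - 1/478 = 34855281/478 ≈ 72919.)
√(K + u(676, 98)) = √(34855281/478 + (98 + 3*676)) = √(34855281/478 + (98 + 2028)) = √(34855281/478 + 2126) = √(35871509/478) = √17146581302/478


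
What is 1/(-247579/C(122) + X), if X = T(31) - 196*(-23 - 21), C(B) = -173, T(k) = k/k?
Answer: 173/1739704 ≈ 9.9442e-5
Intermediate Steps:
T(k) = 1
X = 8625 (X = 1 - 196*(-23 - 21) = 1 - 196*(-44) = 1 + 8624 = 8625)
1/(-247579/C(122) + X) = 1/(-247579/(-173) + 8625) = 1/(-247579*(-1/173) + 8625) = 1/(247579/173 + 8625) = 1/(1739704/173) = 173/1739704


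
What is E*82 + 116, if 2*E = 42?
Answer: 1838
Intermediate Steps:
E = 21 (E = (½)*42 = 21)
E*82 + 116 = 21*82 + 116 = 1722 + 116 = 1838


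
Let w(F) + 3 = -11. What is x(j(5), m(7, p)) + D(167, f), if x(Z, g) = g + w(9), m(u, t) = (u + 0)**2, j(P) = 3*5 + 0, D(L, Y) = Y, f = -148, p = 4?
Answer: -113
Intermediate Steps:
w(F) = -14 (w(F) = -3 - 11 = -14)
j(P) = 15 (j(P) = 15 + 0 = 15)
m(u, t) = u**2
x(Z, g) = -14 + g (x(Z, g) = g - 14 = -14 + g)
x(j(5), m(7, p)) + D(167, f) = (-14 + 7**2) - 148 = (-14 + 49) - 148 = 35 - 148 = -113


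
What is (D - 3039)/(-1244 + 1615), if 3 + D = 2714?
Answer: -328/371 ≈ -0.88410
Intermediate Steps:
D = 2711 (D = -3 + 2714 = 2711)
(D - 3039)/(-1244 + 1615) = (2711 - 3039)/(-1244 + 1615) = -328/371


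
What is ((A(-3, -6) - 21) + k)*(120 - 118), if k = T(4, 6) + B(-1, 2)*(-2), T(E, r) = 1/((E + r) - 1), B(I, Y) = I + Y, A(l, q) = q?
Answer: -520/9 ≈ -57.778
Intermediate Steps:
T(E, r) = 1/(-1 + E + r)
k = -17/9 (k = 1/(-1 + 4 + 6) + (-1 + 2)*(-2) = 1/9 + 1*(-2) = 1/9 - 2 = -17/9 ≈ -1.8889)
((A(-3, -6) - 21) + k)*(120 - 118) = ((-6 - 21) - 17/9)*(120 - 118) = (-27 - 17/9)*2 = -260/9*2 = -520/9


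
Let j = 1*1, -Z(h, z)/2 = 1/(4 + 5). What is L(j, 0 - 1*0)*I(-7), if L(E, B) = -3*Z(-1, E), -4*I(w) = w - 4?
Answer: 11/6 ≈ 1.8333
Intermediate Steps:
I(w) = 1 - w/4 (I(w) = -(w - 4)/4 = -(-4 + w)/4 = 1 - w/4)
Z(h, z) = -2/9 (Z(h, z) = -2/(4 + 5) = -2/9)
j = 1
L(E, B) = ⅔ (L(E, B) = -3*(-2/9) = ⅔)
L(j, 0 - 1*0)*I(-7) = 2*(1 - ¼*(-7))/3 = 2*(1 + 7/4)/3 = (⅔)*(11/4) = 11/6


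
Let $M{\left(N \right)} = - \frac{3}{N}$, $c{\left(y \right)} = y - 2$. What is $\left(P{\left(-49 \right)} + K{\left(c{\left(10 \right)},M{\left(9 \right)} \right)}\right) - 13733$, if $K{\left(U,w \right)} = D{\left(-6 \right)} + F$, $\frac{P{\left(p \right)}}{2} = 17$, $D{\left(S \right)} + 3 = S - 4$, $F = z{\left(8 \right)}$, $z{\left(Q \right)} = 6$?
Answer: $-13706$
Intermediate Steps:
$F = 6$
$c{\left(y \right)} = -2 + y$
$D{\left(S \right)} = -7 + S$ ($D{\left(S \right)} = -3 + \left(S - 4\right) = -3 + \left(-4 + S\right) = -7 + S$)
$P{\left(p \right)} = 34$ ($P{\left(p \right)} = 2 \cdot 17 = 34$)
$K{\left(U,w \right)} = -7$ ($K{\left(U,w \right)} = \left(-7 - 6\right) + 6 = -13 + 6 = -7$)
$\left(P{\left(-49 \right)} + K{\left(c{\left(10 \right)},M{\left(9 \right)} \right)}\right) - 13733 = \left(34 - 7\right) - 13733 = 27 - 13733 = -13706$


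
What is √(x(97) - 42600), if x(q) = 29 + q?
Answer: I*√42474 ≈ 206.09*I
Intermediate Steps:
√(x(97) - 42600) = √((29 + 97) - 42600) = √(126 - 42600) = √(-42474) = I*√42474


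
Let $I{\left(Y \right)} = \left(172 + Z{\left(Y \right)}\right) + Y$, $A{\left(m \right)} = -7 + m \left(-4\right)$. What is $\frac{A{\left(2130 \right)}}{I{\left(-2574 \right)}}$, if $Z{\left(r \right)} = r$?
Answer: $\frac{8527}{4976} \approx 1.7136$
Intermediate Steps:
$A{\left(m \right)} = -7 - 4 m$
$I{\left(Y \right)} = 172 + 2 Y$ ($I{\left(Y \right)} = \left(172 + Y\right) + Y = 172 + 2 Y$)
$\frac{A{\left(2130 \right)}}{I{\left(-2574 \right)}} = \frac{-7 - 8520}{172 + 2 \left(-2574\right)} = \frac{-7 - 8520}{172 - 5148} = - \frac{8527}{-4976} = \left(-8527\right) \left(- \frac{1}{4976}\right) = \frac{8527}{4976}$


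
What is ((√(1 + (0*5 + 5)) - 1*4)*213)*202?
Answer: -172104 + 43026*√6 ≈ -66712.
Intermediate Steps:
((√(1 + (0*5 + 5)) - 1*4)*213)*202 = ((√(1 + (0 + 5)) - 4)*213)*202 = ((√(1 + 5) - 4)*213)*202 = ((√6 - 4)*213)*202 = ((-4 + √6)*213)*202 = (-852 + 213*√6)*202 = -172104 + 43026*√6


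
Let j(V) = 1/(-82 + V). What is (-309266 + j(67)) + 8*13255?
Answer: -3048391/15 ≈ -2.0323e+5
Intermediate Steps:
(-309266 + j(67)) + 8*13255 = (-309266 + 1/(-82 + 67)) + 8*13255 = (-309266 + 1/(-15)) + 106040 = (-309266 - 1/15) + 106040 = -4638991/15 + 106040 = -3048391/15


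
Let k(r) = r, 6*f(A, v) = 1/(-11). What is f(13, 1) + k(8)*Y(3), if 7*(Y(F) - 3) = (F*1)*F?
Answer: 15833/462 ≈ 34.271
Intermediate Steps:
f(A, v) = -1/66 (f(A, v) = (⅙)/(-11) = (⅙)*(-1/11) = -1/66)
Y(F) = 3 + F²/7 (Y(F) = 3 + ((F*1)*F)/7 = 3 + (F*F)/7 = 3 + F²/7)
f(13, 1) + k(8)*Y(3) = -1/66 + 8*(3 + (⅐)*3²) = -1/66 + 8*(3 + (⅐)*9) = -1/66 + 8*(3 + 9/7) = -1/66 + 8*(30/7) = -1/66 + 240/7 = 15833/462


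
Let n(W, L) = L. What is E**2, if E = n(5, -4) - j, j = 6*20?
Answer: 15376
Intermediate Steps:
j = 120
E = -124 (E = -4 - 1*120 = -4 - 120 = -124)
E**2 = (-124)**2 = 15376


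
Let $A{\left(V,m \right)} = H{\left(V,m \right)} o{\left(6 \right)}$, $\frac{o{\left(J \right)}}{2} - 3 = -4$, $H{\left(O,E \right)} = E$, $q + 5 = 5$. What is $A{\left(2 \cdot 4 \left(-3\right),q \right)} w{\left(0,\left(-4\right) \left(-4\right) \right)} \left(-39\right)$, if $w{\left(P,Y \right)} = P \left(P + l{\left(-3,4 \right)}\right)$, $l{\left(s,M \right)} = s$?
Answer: $0$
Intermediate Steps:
$q = 0$ ($q = -5 + 5 = 0$)
$o{\left(J \right)} = -2$ ($o{\left(J \right)} = 6 + 2 \left(-4\right) = 6 - 8 = -2$)
$w{\left(P,Y \right)} = P \left(-3 + P\right)$ ($w{\left(P,Y \right)} = P \left(P - 3\right) = P \left(-3 + P\right)$)
$A{\left(V,m \right)} = - 2 m$ ($A{\left(V,m \right)} = m \left(-2\right) = - 2 m$)
$A{\left(2 \cdot 4 \left(-3\right),q \right)} w{\left(0,\left(-4\right) \left(-4\right) \right)} \left(-39\right) = \left(-2\right) 0 \cdot 0 \left(-3 + 0\right) \left(-39\right) = 0 \cdot 0 \left(-3\right) \left(-39\right) = 0 \cdot 0 \left(-39\right) = 0 \left(-39\right) = 0$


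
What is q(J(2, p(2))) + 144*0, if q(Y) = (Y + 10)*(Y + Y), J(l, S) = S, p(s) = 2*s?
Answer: 112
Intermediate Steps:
q(Y) = 2*Y*(10 + Y) (q(Y) = (10 + Y)*(2*Y) = 2*Y*(10 + Y))
q(J(2, p(2))) + 144*0 = 2*(2*2)*(10 + 2*2) + 144*0 = 2*4*(10 + 4) + 0 = 2*4*14 + 0 = 112 + 0 = 112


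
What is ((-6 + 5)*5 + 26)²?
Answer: 441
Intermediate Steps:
((-6 + 5)*5 + 26)² = (-1*5 + 26)² = (-5 + 26)² = 21² = 441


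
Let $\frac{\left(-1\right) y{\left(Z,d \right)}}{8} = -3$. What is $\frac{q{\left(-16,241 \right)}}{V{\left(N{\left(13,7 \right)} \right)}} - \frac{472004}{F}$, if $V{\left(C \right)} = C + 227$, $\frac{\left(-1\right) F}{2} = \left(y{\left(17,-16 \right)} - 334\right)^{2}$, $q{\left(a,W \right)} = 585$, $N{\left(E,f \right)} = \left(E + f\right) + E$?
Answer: $\frac{452227}{96100} \approx 4.7058$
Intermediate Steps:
$N{\left(E,f \right)} = f + 2 E$
$y{\left(Z,d \right)} = 24$ ($y{\left(Z,d \right)} = \left(-8\right) \left(-3\right) = 24$)
$F = -192200$ ($F = - 2 \left(24 - 334\right)^{2} = - 2 \left(-310\right)^{2} = \left(-2\right) 96100 = -192200$)
$V{\left(C \right)} = 227 + C$
$\frac{q{\left(-16,241 \right)}}{V{\left(N{\left(13,7 \right)} \right)}} - \frac{472004}{F} = \frac{585}{227 + \left(7 + 2 \cdot 13\right)} - \frac{472004}{-192200} = \frac{585}{227 + \left(7 + 26\right)} - - \frac{118001}{48050} = \frac{585}{227 + 33} + \frac{118001}{48050} = \frac{585}{260} + \frac{118001}{48050} = 585 \cdot \frac{1}{260} + \frac{118001}{48050} = \frac{9}{4} + \frac{118001}{48050} = \frac{452227}{96100}$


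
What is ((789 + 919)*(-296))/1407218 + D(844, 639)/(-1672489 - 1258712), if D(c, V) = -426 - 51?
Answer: -82291676899/229157711601 ≈ -0.35911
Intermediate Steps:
D(c, V) = -477
((789 + 919)*(-296))/1407218 + D(844, 639)/(-1672489 - 1258712) = ((789 + 919)*(-296))/1407218 - 477/(-1672489 - 1258712) = (1708*(-296))*(1/1407218) - 477/(-2931201) = -505568*1/1407218 - 477*(-1/2931201) = -252784/703609 + 53/325689 = -82291676899/229157711601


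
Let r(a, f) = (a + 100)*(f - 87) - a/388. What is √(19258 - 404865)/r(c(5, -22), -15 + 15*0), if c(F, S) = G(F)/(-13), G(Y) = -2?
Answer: -2522*I*√385607/25763977 ≈ -0.060786*I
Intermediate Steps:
c(F, S) = 2/13 (c(F, S) = -2/(-13) = -2*(-1/13) = 2/13)
r(a, f) = -a/388 + (-87 + f)*(100 + a) (r(a, f) = (100 + a)*(-87 + f) - a/388 = (-87 + f)*(100 + a) - a/388 = -a/388 + (-87 + f)*(100 + a))
√(19258 - 404865)/r(c(5, -22), -15 + 15*0) = √(19258 - 404865)/(-8700 + 100*(-15 + 15*0) - 33757/388*2/13 + 2*(-15 + 15*0)/13) = √(-385607)/(-8700 + 100*(-15 + 0) - 33757/2522 + 2*(-15 + 0)/13) = (I*√385607)/(-8700 + 100*(-15) - 33757/2522 + (2/13)*(-15)) = (I*√385607)/(-8700 - 1500 - 33757/2522 - 30/13) = (I*√385607)/(-25763977/2522) = (I*√385607)*(-2522/25763977) = -2522*I*√385607/25763977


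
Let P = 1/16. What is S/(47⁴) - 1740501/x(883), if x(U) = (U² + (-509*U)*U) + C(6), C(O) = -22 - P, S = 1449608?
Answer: 3107502799431752/10308021205632715 ≈ 0.30146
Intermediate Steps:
P = 1/16 ≈ 0.062500
C(O) = -353/16 (C(O) = -22 - 1*1/16 = -22 - 1/16 = -353/16)
x(U) = -353/16 - 508*U² (x(U) = (U² + (-509*U)*U) - 353/16 = (U² - 509*U²) - 353/16 = -508*U² - 353/16 = -353/16 - 508*U²)
S/(47⁴) - 1740501/x(883) = 1449608/(47⁴) - 1740501/(-353/16 - 508*883²) = 1449608/4879681 - 1740501/(-353/16 - 508*779689) = 1449608*(1/4879681) - 1740501/(-353/16 - 396082012) = 1449608/4879681 - 1740501/(-6337312545/16) = 1449608/4879681 - 1740501*(-16/6337312545) = 1449608/4879681 + 9282672/2112437515 = 3107502799431752/10308021205632715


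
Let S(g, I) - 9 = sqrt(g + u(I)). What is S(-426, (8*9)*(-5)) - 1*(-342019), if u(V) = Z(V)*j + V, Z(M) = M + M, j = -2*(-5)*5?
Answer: 342028 + I*sqrt(36786) ≈ 3.4203e+5 + 191.8*I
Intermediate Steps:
j = 50 (j = 10*5 = 50)
Z(M) = 2*M
u(V) = 101*V (u(V) = (2*V)*50 + V = 100*V + V = 101*V)
S(g, I) = 9 + sqrt(g + 101*I)
S(-426, (8*9)*(-5)) - 1*(-342019) = (9 + sqrt(-426 + 101*((8*9)*(-5)))) - 1*(-342019) = (9 + sqrt(-426 + 101*(72*(-5)))) + 342019 = (9 + sqrt(-426 + 101*(-360))) + 342019 = (9 + sqrt(-426 - 36360)) + 342019 = (9 + sqrt(-36786)) + 342019 = (9 + I*sqrt(36786)) + 342019 = 342028 + I*sqrt(36786)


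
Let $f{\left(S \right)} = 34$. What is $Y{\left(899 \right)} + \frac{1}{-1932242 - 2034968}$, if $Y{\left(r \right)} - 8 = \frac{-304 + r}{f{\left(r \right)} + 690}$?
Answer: $\frac{12669284773}{1436130020} \approx 8.8218$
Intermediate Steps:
$Y{\left(r \right)} = \frac{1372}{181} + \frac{r}{724}$ ($Y{\left(r \right)} = 8 + \frac{-304 + r}{34 + 690} = 8 + \frac{-304 + r}{724} = 8 + \left(-304 + r\right) \frac{1}{724} = 8 + \left(- \frac{76}{181} + \frac{r}{724}\right) = \frac{1372}{181} + \frac{r}{724}$)
$Y{\left(899 \right)} + \frac{1}{-1932242 - 2034968} = \left(\frac{1372}{181} + \frac{1}{724} \cdot 899\right) + \frac{1}{-1932242 - 2034968} = \left(\frac{1372}{181} + \frac{899}{724}\right) + \frac{1}{-3967210} = \frac{6387}{724} - \frac{1}{3967210} = \frac{12669284773}{1436130020}$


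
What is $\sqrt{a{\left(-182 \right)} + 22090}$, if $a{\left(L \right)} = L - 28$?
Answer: $2 \sqrt{5470} \approx 147.92$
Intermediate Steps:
$a{\left(L \right)} = -28 + L$
$\sqrt{a{\left(-182 \right)} + 22090} = \sqrt{\left(-28 - 182\right) + 22090} = \sqrt{-210 + 22090} = \sqrt{21880} = 2 \sqrt{5470}$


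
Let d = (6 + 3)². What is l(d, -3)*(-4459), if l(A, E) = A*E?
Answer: 1083537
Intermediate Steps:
d = 81 (d = 9² = 81)
l(d, -3)*(-4459) = (81*(-3))*(-4459) = -243*(-4459) = 1083537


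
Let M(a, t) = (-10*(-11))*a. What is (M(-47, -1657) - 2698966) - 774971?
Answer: -3479107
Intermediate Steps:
M(a, t) = 110*a
(M(-47, -1657) - 2698966) - 774971 = (110*(-47) - 2698966) - 774971 = (-5170 - 2698966) - 774971 = -2704136 - 774971 = -3479107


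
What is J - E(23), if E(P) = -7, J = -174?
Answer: -167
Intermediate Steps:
J - E(23) = -174 - 1*(-7) = -174 + 7 = -167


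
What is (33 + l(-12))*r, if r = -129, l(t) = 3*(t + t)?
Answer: 5031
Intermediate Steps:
l(t) = 6*t (l(t) = 3*(2*t) = 6*t)
(33 + l(-12))*r = (33 + 6*(-12))*(-129) = (33 - 72)*(-129) = -39*(-129) = 5031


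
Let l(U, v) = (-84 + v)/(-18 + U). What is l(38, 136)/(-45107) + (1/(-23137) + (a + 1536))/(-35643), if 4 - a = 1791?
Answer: 433016171799/61997473347895 ≈ 0.0069844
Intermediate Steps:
a = -1787 (a = 4 - 1*1791 = 4 - 1791 = -1787)
l(U, v) = (-84 + v)/(-18 + U)
l(38, 136)/(-45107) + (1/(-23137) + (a + 1536))/(-35643) = ((-84 + 136)/(-18 + 38))/(-45107) + (1/(-23137) + (-1787 + 1536))/(-35643) = (52/20)*(-1/45107) + (-1/23137 - 251)*(-1/35643) = ((1/20)*52)*(-1/45107) - 5807388/23137*(-1/35643) = (13/5)*(-1/45107) + 1935796/274890697 = -13/225535 + 1935796/274890697 = 433016171799/61997473347895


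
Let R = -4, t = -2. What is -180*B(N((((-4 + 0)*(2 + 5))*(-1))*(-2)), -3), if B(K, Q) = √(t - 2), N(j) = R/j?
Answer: -360*I ≈ -360.0*I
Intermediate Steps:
N(j) = -4/j
B(K, Q) = 2*I (B(K, Q) = √(-2 - 2) = √(-4) = 2*I)
-180*B(N((((-4 + 0)*(2 + 5))*(-1))*(-2)), -3) = -360*I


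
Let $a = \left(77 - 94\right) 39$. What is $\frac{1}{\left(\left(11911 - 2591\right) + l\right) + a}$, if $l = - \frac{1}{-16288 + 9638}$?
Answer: $\frac{6650}{57569051} \approx 0.00011551$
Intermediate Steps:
$l = \frac{1}{6650}$ ($l = - \frac{1}{-6650} = \left(-1\right) \left(- \frac{1}{6650}\right) = \frac{1}{6650} \approx 0.00015038$)
$a = -663$ ($a = \left(-17\right) 39 = -663$)
$\frac{1}{\left(\left(11911 - 2591\right) + l\right) + a} = \frac{1}{\left(\left(11911 - 2591\right) + \frac{1}{6650}\right) - 663} = \frac{1}{\left(9320 + \frac{1}{6650}\right) - 663} = \frac{1}{\frac{61978001}{6650} - 663} = \frac{1}{\frac{57569051}{6650}} = \frac{6650}{57569051}$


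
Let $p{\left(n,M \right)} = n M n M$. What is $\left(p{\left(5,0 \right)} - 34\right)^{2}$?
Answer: $1156$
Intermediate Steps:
$p{\left(n,M \right)} = M^{2} n^{2}$ ($p{\left(n,M \right)} = M n M n = M^{2} n^{2}$)
$\left(p{\left(5,0 \right)} - 34\right)^{2} = \left(0^{2} \cdot 5^{2} - 34\right)^{2} = \left(0 \cdot 25 - 34\right)^{2} = \left(0 - 34\right)^{2} = \left(-34\right)^{2} = 1156$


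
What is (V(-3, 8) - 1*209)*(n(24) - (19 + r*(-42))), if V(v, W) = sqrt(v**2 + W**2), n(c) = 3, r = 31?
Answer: -268774 + 1286*sqrt(73) ≈ -2.5779e+5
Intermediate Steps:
V(v, W) = sqrt(W**2 + v**2)
(V(-3, 8) - 1*209)*(n(24) - (19 + r*(-42))) = (sqrt(8**2 + (-3)**2) - 1*209)*(3 - (19 + 31*(-42))) = (sqrt(64 + 9) - 209)*(3 - (19 - 1302)) = (sqrt(73) - 209)*(3 - 1*(-1283)) = (-209 + sqrt(73))*(3 + 1283) = (-209 + sqrt(73))*1286 = -268774 + 1286*sqrt(73)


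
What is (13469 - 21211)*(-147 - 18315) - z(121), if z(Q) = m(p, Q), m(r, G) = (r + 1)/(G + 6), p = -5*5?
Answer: 18152466132/127 ≈ 1.4293e+8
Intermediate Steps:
p = -25
m(r, G) = (1 + r)/(6 + G)
z(Q) = -24/(6 + Q) (z(Q) = (1 - 25)/(6 + Q) = -24/(6 + Q))
(13469 - 21211)*(-147 - 18315) - z(121) = (13469 - 21211)*(-147 - 18315) - (-24)/(6 + 121) = -7742*(-18462) - (-24)/127 = 142932804 - (-24)/127 = 142932804 - 1*(-24/127) = 142932804 + 24/127 = 18152466132/127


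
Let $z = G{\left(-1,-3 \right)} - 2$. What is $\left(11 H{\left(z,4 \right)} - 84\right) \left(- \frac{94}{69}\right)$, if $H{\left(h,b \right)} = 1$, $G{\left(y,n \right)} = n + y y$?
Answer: $\frac{6862}{69} \approx 99.449$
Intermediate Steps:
$G{\left(y,n \right)} = n + y^{2}$
$z = -4$ ($z = \left(-3 + \left(-1\right)^{2}\right) - 2 = \left(-3 + 1\right) - 2 = -2 - 2 = -4$)
$\left(11 H{\left(z,4 \right)} - 84\right) \left(- \frac{94}{69}\right) = \left(11 \cdot 1 - 84\right) \left(- \frac{94}{69}\right) = \left(11 - 84\right) \left(\left(-94\right) \frac{1}{69}\right) = \left(-73\right) \left(- \frac{94}{69}\right) = \frac{6862}{69}$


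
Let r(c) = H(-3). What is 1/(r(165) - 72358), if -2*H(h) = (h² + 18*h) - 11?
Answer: -1/72330 ≈ -1.3826e-5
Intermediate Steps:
H(h) = 11/2 - 9*h - h²/2 (H(h) = -((h² + 18*h) - 11)/2 = -(-11 + h² + 18*h)/2 = 11/2 - 9*h - h²/2)
r(c) = 28 (r(c) = 11/2 - 9*(-3) - ½*(-3)² = 11/2 + 27 - ½*9 = 11/2 + 27 - 9/2 = 28)
1/(r(165) - 72358) = 1/(28 - 72358) = 1/(-72330) = -1/72330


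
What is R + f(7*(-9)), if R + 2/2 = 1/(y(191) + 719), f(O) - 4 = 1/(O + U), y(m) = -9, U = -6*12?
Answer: 11479/3834 ≈ 2.9940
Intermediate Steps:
U = -72
f(O) = 4 + 1/(-72 + O) (f(O) = 4 + 1/(O - 72) = 4 + 1/(-72 + O))
R = -709/710 (R = -1 + 1/(-9 + 719) = -1 + 1/710 = -709/710 ≈ -0.99859)
R + f(7*(-9)) = -709/710 + (-287 + 4*(7*(-9)))/(-72 + 7*(-9)) = -709/710 + (-287 + 4*(-63))/(-72 - 63) = -709/710 + (-287 - 252)/(-135) = -709/710 - 1/135*(-539) = -709/710 + 539/135 = 11479/3834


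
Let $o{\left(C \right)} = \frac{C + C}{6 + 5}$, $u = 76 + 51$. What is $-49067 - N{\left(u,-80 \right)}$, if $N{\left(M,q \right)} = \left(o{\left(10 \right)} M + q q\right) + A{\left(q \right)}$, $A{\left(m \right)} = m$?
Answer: $- \frac{611797}{11} \approx -55618.0$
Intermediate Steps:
$u = 127$
$o{\left(C \right)} = \frac{2 C}{11}$
$N{\left(M,q \right)} = q + q^{2} + \frac{20 M}{11}$ ($N{\left(M,q \right)} = \left(\frac{2}{11} \cdot 10 M + q q\right) + q = \left(\frac{20 M}{11} + q^{2}\right) + q = \left(q^{2} + \frac{20 M}{11}\right) + q = q + q^{2} + \frac{20 M}{11}$)
$-49067 - N{\left(u,-80 \right)} = -49067 - \left(-80 + \left(-80\right)^{2} + \frac{20}{11} \cdot 127\right) = -49067 - \left(-80 + 6400 + \frac{2540}{11}\right) = -49067 - \frac{72060}{11} = - \frac{611797}{11}$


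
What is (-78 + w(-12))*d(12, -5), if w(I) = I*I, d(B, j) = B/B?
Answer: 66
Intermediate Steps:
d(B, j) = 1
w(I) = I²
(-78 + w(-12))*d(12, -5) = (-78 + (-12)²)*1 = (-78 + 144)*1 = 66*1 = 66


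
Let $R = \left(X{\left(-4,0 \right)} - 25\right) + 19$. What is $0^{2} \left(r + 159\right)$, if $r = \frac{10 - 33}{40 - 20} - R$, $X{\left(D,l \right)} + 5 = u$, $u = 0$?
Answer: $0$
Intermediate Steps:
$X{\left(D,l \right)} = -5$ ($X{\left(D,l \right)} = -5 + 0 = -5$)
$R = -11$ ($R = \left(-5 - 25\right) + 19 = -30 + 19 = -11$)
$r = \frac{197}{20}$ ($r = \frac{10 - 33}{40 - 20} - -11 = - \frac{23}{20} + 11 = \frac{197}{20} \approx 9.85$)
$0^{2} \left(r + 159\right) = 0^{2} \left(\frac{197}{20} + 159\right) = 0 \cdot \frac{3377}{20} = 0$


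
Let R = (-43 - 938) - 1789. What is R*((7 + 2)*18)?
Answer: -448740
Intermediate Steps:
R = -2770 (R = -981 - 1789 = -2770)
R*((7 + 2)*18) = -2770*(7 + 2)*18 = -24930*18 = -2770*162 = -448740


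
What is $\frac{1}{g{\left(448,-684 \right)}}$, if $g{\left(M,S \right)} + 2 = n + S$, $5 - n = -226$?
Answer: $- \frac{1}{455} \approx -0.0021978$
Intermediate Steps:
$n = 231$ ($n = 5 - -226 = 5 + 226 = 231$)
$g{\left(M,S \right)} = 229 + S$ ($g{\left(M,S \right)} = -2 + \left(231 + S\right) = 229 + S$)
$\frac{1}{g{\left(448,-684 \right)}} = \frac{1}{229 - 684} = \frac{1}{-455} = - \frac{1}{455}$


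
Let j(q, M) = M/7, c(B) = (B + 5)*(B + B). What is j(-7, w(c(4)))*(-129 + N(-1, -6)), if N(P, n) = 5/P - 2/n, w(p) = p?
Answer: -9624/7 ≈ -1374.9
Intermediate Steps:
c(B) = 2*B*(5 + B) (c(B) = (5 + B)*(2*B) = 2*B*(5 + B))
j(q, M) = M/7 (j(q, M) = M*(1/7) = M/7)
N(P, n) = -2/n + 5/P
j(-7, w(c(4)))*(-129 + N(-1, -6)) = ((2*4*(5 + 4))/7)*(-129 + (-2/(-6) + 5/(-1))) = ((2*4*9)/7)*(-129 + (-2*(-1/6) + 5*(-1))) = ((1/7)*72)*(-129 + (1/3 - 5)) = 72*(-129 - 14/3)/7 = (72/7)*(-401/3) = -9624/7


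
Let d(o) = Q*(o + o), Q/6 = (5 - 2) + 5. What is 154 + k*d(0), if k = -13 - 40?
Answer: 154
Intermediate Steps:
k = -53
Q = 48 (Q = 6*((5 - 2) + 5) = 6*(3 + 5) = 6*8 = 48)
d(o) = 96*o (d(o) = 48*(o + o) = 48*(2*o) = 96*o)
154 + k*d(0) = 154 - 5088*0 = 154 - 53*0 = 154 + 0 = 154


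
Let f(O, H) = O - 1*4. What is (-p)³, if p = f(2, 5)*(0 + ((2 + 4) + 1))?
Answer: 2744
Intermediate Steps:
f(O, H) = -4 + O (f(O, H) = O - 4 = -4 + O)
p = -14 (p = (-4 + 2)*(0 + ((2 + 4) + 1)) = -2*(0 + (6 + 1)) = -2*(0 + 7) = -2*7 = -14)
(-p)³ = (-1*(-14))³ = 14³ = 2744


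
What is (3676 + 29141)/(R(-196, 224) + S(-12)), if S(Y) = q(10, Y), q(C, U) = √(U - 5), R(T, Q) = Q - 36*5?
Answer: 481316/651 - 10939*I*√17/651 ≈ 739.35 - 69.282*I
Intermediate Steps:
R(T, Q) = -180 + Q (R(T, Q) = Q - 6*30 = Q - 180 = -180 + Q)
q(C, U) = √(-5 + U)
S(Y) = √(-5 + Y)
(3676 + 29141)/(R(-196, 224) + S(-12)) = (3676 + 29141)/((-180 + 224) + √(-5 - 12)) = 32817/(44 + √(-17)) = 32817/(44 + I*√17)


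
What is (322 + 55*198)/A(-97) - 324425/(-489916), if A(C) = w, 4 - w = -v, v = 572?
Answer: 354987937/17636976 ≈ 20.127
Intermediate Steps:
w = 576 (w = 4 - (-1)*572 = 4 - 1*(-572) = 4 + 572 = 576)
A(C) = 576
(322 + 55*198)/A(-97) - 324425/(-489916) = (322 + 55*198)/576 - 324425/(-489916) = (322 + 10890)*(1/576) - 324425*(-1/489916) = 11212*(1/576) + 324425/489916 = 2803/144 + 324425/489916 = 354987937/17636976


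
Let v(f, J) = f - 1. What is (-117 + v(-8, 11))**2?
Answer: 15876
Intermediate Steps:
v(f, J) = -1 + f
(-117 + v(-8, 11))**2 = (-117 + (-1 - 8))**2 = (-117 - 9)**2 = (-126)**2 = 15876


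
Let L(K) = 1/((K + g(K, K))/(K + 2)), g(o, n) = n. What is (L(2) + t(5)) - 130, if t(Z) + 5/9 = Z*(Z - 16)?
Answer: -1661/9 ≈ -184.56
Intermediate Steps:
t(Z) = -5/9 + Z*(-16 + Z) (t(Z) = -5/9 + Z*(Z - 16) = -5/9 + Z*(-16 + Z))
L(K) = (2 + K)/(2*K) (L(K) = 1/((K + K)/(K + 2)) = 1/((2*K)/(2 + K)) = 1/(2*K/(2 + K)) = (2 + K)/(2*K))
(L(2) + t(5)) - 130 = ((½)*(2 + 2)/2 + (-5/9 + 5² - 16*5)) - 130 = ((½)*(½)*4 + (-5/9 + 25 - 80)) - 130 = (1 - 500/9) - 130 = -491/9 - 130 = -1661/9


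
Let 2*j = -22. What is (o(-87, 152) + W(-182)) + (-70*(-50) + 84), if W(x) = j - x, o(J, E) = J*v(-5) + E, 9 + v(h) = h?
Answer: 5125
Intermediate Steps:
j = -11 (j = (½)*(-22) = -11)
v(h) = -9 + h
o(J, E) = E - 14*J (o(J, E) = J*(-9 - 5) + E = J*(-14) + E = -14*J + E = E - 14*J)
W(x) = -11 - x
(o(-87, 152) + W(-182)) + (-70*(-50) + 84) = ((152 - 14*(-87)) + (-11 - 1*(-182))) + (-70*(-50) + 84) = ((152 + 1218) + (-11 + 182)) + (3500 + 84) = (1370 + 171) + 3584 = 1541 + 3584 = 5125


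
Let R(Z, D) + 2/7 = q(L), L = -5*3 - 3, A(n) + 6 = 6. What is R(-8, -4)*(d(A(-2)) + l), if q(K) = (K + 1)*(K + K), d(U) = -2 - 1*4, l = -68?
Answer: -316868/7 ≈ -45267.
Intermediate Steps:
A(n) = 0 (A(n) = -6 + 6 = 0)
d(U) = -6 (d(U) = -2 - 4 = -6)
L = -18 (L = -15 - 3 = -18)
q(K) = 2*K*(1 + K) (q(K) = (1 + K)*(2*K) = 2*K*(1 + K))
R(Z, D) = 4282/7 (R(Z, D) = -2/7 + 2*(-18)*(1 - 18) = -2/7 + 2*(-18)*(-17) = -2/7 + 612 = 4282/7)
R(-8, -4)*(d(A(-2)) + l) = 4282*(-6 - 68)/7 = (4282/7)*(-74) = -316868/7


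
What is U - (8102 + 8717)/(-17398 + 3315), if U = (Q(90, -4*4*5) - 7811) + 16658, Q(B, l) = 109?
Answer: 126144167/14083 ≈ 8957.2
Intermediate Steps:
U = 8956 (U = (109 - 7811) + 16658 = -7702 + 16658 = 8956)
U - (8102 + 8717)/(-17398 + 3315) = 8956 - (8102 + 8717)/(-17398 + 3315) = 8956 - 16819/(-14083) = 8956 - 16819*(-1)/14083 = 8956 - 1*(-16819/14083) = 8956 + 16819/14083 = 126144167/14083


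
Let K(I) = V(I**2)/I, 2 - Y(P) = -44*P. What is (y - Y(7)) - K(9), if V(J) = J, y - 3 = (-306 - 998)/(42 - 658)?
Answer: -24169/77 ≈ -313.88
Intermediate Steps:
Y(P) = 2 + 44*P (Y(P) = 2 - (-44)*P = 2 + 44*P)
y = 394/77 (y = 3 + (-306 - 998)/(42 - 658) = 3 - 1304/(-616) = 3 - 1304*(-1/616) = 3 + 163/77 = 394/77 ≈ 5.1169)
K(I) = I (K(I) = I**2/I = I)
(y - Y(7)) - K(9) = (394/77 - (2 + 44*7)) - 1*9 = (394/77 - (2 + 308)) - 9 = (394/77 - 1*310) - 9 = (394/77 - 310) - 9 = -23476/77 - 9 = -24169/77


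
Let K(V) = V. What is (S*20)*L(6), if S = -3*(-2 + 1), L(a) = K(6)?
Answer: 360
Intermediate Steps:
L(a) = 6
S = 3 (S = -3*(-1) = 3)
(S*20)*L(6) = (3*20)*6 = 60*6 = 360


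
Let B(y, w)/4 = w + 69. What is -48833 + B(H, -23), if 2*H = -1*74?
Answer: -48649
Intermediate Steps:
H = -37 (H = (-1*74)/2 = (½)*(-74) = -37)
B(y, w) = 276 + 4*w (B(y, w) = 4*(w + 69) = 4*(69 + w) = 276 + 4*w)
-48833 + B(H, -23) = -48833 + (276 + 4*(-23)) = -48833 + (276 - 92) = -48833 + 184 = -48649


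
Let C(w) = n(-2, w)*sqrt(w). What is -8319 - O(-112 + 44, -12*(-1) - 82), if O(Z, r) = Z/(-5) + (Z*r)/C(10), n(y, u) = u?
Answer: -41663/5 - 238*sqrt(10)/5 ≈ -8483.1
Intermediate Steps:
C(w) = w**(3/2) (C(w) = w*sqrt(w) = w**(3/2))
O(Z, r) = -Z/5 + Z*r*sqrt(10)/100 (O(Z, r) = Z/(-5) + (Z*r)/(10**(3/2)) = Z*(-1/5) + (Z*r)/((10*sqrt(10))) = -Z/5 + (Z*r)*(sqrt(10)/100) = -Z/5 + Z*r*sqrt(10)/100)
-8319 - O(-112 + 44, -12*(-1) - 82) = -8319 - (-112 + 44)*(-20 + (-12*(-1) - 82)*sqrt(10))/100 = -8319 - (-68)*(-20 + (12 - 82)*sqrt(10))/100 = -8319 - (-68)*(-20 - 70*sqrt(10))/100 = -8319 - (68/5 + 238*sqrt(10)/5) = -8319 + (-68/5 - 238*sqrt(10)/5) = -41663/5 - 238*sqrt(10)/5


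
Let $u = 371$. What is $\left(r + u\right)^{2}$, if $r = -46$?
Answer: $105625$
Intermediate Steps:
$\left(r + u\right)^{2} = \left(-46 + 371\right)^{2} = 325^{2} = 105625$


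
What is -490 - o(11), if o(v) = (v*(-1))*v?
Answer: -369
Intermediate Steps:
o(v) = -v² (o(v) = (-v)*v = -v²)
-490 - o(11) = -490 - (-1)*11² = -490 - (-1)*121 = -490 - 1*(-121) = -490 + 121 = -369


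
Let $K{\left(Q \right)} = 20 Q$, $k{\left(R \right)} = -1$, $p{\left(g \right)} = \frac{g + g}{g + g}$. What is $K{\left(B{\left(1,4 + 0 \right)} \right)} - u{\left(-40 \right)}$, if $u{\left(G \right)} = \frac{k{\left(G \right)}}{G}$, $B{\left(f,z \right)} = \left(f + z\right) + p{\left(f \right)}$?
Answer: $\frac{4799}{40} \approx 119.97$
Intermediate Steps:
$p{\left(g \right)} = 1$ ($p{\left(g \right)} = \frac{2 g}{2 g} = 2 g \frac{1}{2 g} = 1$)
$B{\left(f,z \right)} = 1 + f + z$ ($B{\left(f,z \right)} = \left(f + z\right) + 1 = 1 + f + z$)
$u{\left(G \right)} = - \frac{1}{G}$
$K{\left(B{\left(1,4 + 0 \right)} \right)} - u{\left(-40 \right)} = 20 \left(1 + 1 + \left(4 + 0\right)\right) - - \frac{1}{-40} = 20 \left(1 + 1 + 4\right) - \left(-1\right) \left(- \frac{1}{40}\right) = 20 \cdot 6 - \frac{1}{40} = 120 - \frac{1}{40} = \frac{4799}{40}$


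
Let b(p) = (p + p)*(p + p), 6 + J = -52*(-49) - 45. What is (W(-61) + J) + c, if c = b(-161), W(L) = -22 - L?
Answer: 106220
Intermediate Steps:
J = 2497 (J = -6 + (-52*(-49) - 45) = -6 + (2548 - 45) = -6 + 2503 = 2497)
b(p) = 4*p² (b(p) = (2*p)*(2*p) = 4*p²)
c = 103684 (c = 4*(-161)² = 4*25921 = 103684)
(W(-61) + J) + c = ((-22 - 1*(-61)) + 2497) + 103684 = ((-22 + 61) + 2497) + 103684 = (39 + 2497) + 103684 = 2536 + 103684 = 106220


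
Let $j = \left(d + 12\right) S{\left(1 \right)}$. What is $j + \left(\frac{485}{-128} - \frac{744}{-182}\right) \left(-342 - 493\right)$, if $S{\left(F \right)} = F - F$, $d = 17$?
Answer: $- \frac{2906635}{11648} \approx -249.54$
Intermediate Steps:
$S{\left(F \right)} = 0$
$j = 0$ ($j = \left(17 + 12\right) 0 = 29 \cdot 0 = 0$)
$j + \left(\frac{485}{-128} - \frac{744}{-182}\right) \left(-342 - 493\right) = 0 + \left(\frac{485}{-128} - \frac{744}{-182}\right) \left(-342 - 493\right) = 0 + \left(485 \left(- \frac{1}{128}\right) - - \frac{372}{91}\right) \left(-342 - 493\right) = 0 + \left(- \frac{485}{128} + \frac{372}{91}\right) \left(-835\right) = 0 + \frac{3481}{11648} \left(-835\right) = 0 - \frac{2906635}{11648} = - \frac{2906635}{11648}$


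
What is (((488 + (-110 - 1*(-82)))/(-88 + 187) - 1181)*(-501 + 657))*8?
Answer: -48446944/33 ≈ -1.4681e+6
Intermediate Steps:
(((488 + (-110 - 1*(-82)))/(-88 + 187) - 1181)*(-501 + 657))*8 = (((488 + (-110 + 82))/99 - 1181)*156)*8 = (((488 - 28)*(1/99) - 1181)*156)*8 = ((460*(1/99) - 1181)*156)*8 = ((460/99 - 1181)*156)*8 = -116459/99*156*8 = -6055868/33*8 = -48446944/33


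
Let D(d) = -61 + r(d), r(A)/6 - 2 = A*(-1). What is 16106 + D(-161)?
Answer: 17023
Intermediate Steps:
r(A) = 12 - 6*A (r(A) = 12 + 6*(A*(-1)) = 12 + 6*(-A) = 12 - 6*A)
D(d) = -49 - 6*d (D(d) = -61 + (12 - 6*d) = -49 - 6*d)
16106 + D(-161) = 16106 + (-49 - 6*(-161)) = 16106 + (-49 + 966) = 16106 + 917 = 17023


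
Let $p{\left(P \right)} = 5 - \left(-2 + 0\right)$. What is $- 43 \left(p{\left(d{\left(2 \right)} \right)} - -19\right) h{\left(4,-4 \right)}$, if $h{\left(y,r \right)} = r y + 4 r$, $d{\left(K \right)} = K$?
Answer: $35776$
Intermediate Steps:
$h{\left(y,r \right)} = 4 r + r y$
$p{\left(P \right)} = 7$ ($p{\left(P \right)} = 5 - -2 = 5 + 2 = 7$)
$- 43 \left(p{\left(d{\left(2 \right)} \right)} - -19\right) h{\left(4,-4 \right)} = - 43 \left(7 - -19\right) \left(- 4 \left(4 + 4\right)\right) = - 43 \left(7 + 19\right) \left(\left(-4\right) 8\right) = \left(-43\right) 26 \left(-32\right) = \left(-1118\right) \left(-32\right) = 35776$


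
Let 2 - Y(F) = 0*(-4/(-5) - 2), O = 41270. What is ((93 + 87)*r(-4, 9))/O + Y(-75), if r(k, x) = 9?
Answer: 8416/4127 ≈ 2.0393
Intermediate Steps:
Y(F) = 2 (Y(F) = 2 - 0*(-4/(-5) - 2) = 2 - 0*(-4*(-1/5) - 2) = 2 - 0*(4/5 - 2) = 2 - 0*(-6)/5 = 2 - 1*0 = 2 + 0 = 2)
((93 + 87)*r(-4, 9))/O + Y(-75) = ((93 + 87)*9)/41270 + 2 = (180*9)*(1/41270) + 2 = 1620*(1/41270) + 2 = 162/4127 + 2 = 8416/4127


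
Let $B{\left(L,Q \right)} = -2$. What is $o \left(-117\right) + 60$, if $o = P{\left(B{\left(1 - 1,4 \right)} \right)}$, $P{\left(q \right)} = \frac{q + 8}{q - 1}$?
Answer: $294$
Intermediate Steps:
$P{\left(q \right)} = \frac{8 + q}{-1 + q}$
$o = -2$ ($o = \frac{8 - 2}{-1 - 2} = \frac{1}{-3} \cdot 6 = \left(- \frac{1}{3}\right) 6 = -2$)
$o \left(-117\right) + 60 = \left(-2\right) \left(-117\right) + 60 = 234 + 60 = 294$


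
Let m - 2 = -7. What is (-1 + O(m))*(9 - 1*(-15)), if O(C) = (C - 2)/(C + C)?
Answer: -36/5 ≈ -7.2000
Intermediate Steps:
m = -5 (m = 2 - 7 = -5)
O(C) = (-2 + C)/(2*C) (O(C) = (-2 + C)/((2*C)) = (-2 + C)*(1/(2*C)) = (-2 + C)/(2*C))
(-1 + O(m))*(9 - 1*(-15)) = (-1 + (1/2)*(-2 - 5)/(-5))*(9 - 1*(-15)) = (-1 + (1/2)*(-1/5)*(-7))*(9 + 15) = (-1 + 7/10)*24 = -3/10*24 = -36/5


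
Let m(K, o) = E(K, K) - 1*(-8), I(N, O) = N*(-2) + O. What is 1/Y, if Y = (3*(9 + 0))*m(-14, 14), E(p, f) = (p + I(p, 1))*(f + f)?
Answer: -1/11124 ≈ -8.9896e-5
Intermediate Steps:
I(N, O) = O - 2*N (I(N, O) = -2*N + O = O - 2*N)
E(p, f) = 2*f*(1 - p) (E(p, f) = (p + (1 - 2*p))*(f + f) = (1 - p)*(2*f) = 2*f*(1 - p))
m(K, o) = 8 + 2*K*(1 - K) (m(K, o) = 2*K*(1 - K) - 1*(-8) = 2*K*(1 - K) + 8 = 8 + 2*K*(1 - K))
Y = -11124 (Y = (3*(9 + 0))*(8 - 2*(-14)*(-1 - 14)) = (3*9)*(8 - 2*(-14)*(-15)) = 27*(8 - 420) = 27*(-412) = -11124)
1/Y = 1/(-11124) = -1/11124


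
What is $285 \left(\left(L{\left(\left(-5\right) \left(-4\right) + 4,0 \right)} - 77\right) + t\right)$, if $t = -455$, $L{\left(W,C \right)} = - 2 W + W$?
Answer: $-158460$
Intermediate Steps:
$L{\left(W,C \right)} = - W$
$285 \left(\left(L{\left(\left(-5\right) \left(-4\right) + 4,0 \right)} - 77\right) + t\right) = 285 \left(\left(- (\left(-5\right) \left(-4\right) + 4) - 77\right) - 455\right) = 285 \left(\left(- (20 + 4) - 77\right) - 455\right) = 285 \left(\left(\left(-1\right) 24 - 77\right) - 455\right) = 285 \left(\left(-24 - 77\right) - 455\right) = 285 \left(-101 - 455\right) = 285 \left(-556\right) = -158460$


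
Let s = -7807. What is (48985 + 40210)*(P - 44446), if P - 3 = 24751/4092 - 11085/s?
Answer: -126616613402721925/31946244 ≈ -3.9634e+9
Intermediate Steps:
P = 334429609/31946244 (P = 3 + (24751/4092 - 11085/(-7807)) = 3 + (24751*(1/4092) - 11085*(-1/7807)) = 3 + (24751/4092 + 11085/7807) = 3 + 238590877/31946244 = 334429609/31946244 ≈ 10.469)
(48985 + 40210)*(P - 44446) = (48985 + 40210)*(334429609/31946244 - 44446) = 89195*(-1419548331215/31946244) = -126616613402721925/31946244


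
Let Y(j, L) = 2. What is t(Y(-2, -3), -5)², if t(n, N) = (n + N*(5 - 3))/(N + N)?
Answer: 16/25 ≈ 0.64000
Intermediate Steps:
t(n, N) = (n + 2*N)/(2*N) (t(n, N) = (n + N*2)/((2*N)) = (n + 2*N)*(1/(2*N)) = (n + 2*N)/(2*N))
t(Y(-2, -3), -5)² = ((-5 + (½)*2)/(-5))² = (-(-5 + 1)/5)² = (-⅕*(-4))² = (⅘)² = 16/25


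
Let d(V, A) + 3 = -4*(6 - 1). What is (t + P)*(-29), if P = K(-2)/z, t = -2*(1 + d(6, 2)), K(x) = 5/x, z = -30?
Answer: -15341/12 ≈ -1278.4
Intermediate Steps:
d(V, A) = -23 (d(V, A) = -3 - 4*(6 - 1) = -3 - 4*5 = -3 - 20 = -23)
t = 44 (t = -2*(1 - 23) = -2*(-22) = 44)
P = 1/12 (P = (5/(-2))/(-30) = (5*(-1/2))*(-1/30) = -5/2*(-1/30) = 1/12 ≈ 0.083333)
(t + P)*(-29) = (44 + 1/12)*(-29) = (529/12)*(-29) = -15341/12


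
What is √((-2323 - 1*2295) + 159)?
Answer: 7*I*√91 ≈ 66.776*I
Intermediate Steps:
√((-2323 - 1*2295) + 159) = √((-2323 - 2295) + 159) = √(-4618 + 159) = √(-4459) = 7*I*√91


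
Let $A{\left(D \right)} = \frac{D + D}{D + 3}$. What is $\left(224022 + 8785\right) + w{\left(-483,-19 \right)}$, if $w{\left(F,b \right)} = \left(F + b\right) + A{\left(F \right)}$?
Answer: $\frac{18584561}{80} \approx 2.3231 \cdot 10^{5}$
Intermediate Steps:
$A{\left(D \right)} = \frac{2 D}{3 + D}$
$w{\left(F,b \right)} = F + b + \frac{2 F}{3 + F}$ ($w{\left(F,b \right)} = \left(F + b\right) + \frac{2 F}{3 + F} = F + b + \frac{2 F}{3 + F}$)
$\left(224022 + 8785\right) + w{\left(-483,-19 \right)} = \left(224022 + 8785\right) + \frac{2 \left(-483\right) + \left(3 - 483\right) \left(-483 - 19\right)}{3 - 483} = 232807 + \frac{-966 - -240960}{-480} = 232807 - \frac{-966 + 240960}{480} = 232807 - \frac{39999}{80} = \frac{18584561}{80}$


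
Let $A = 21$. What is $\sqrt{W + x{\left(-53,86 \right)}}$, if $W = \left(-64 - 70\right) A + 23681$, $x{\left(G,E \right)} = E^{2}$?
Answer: $\sqrt{28263} \approx 168.12$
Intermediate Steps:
$W = 20867$ ($W = \left(-64 - 70\right) 21 + 23681 = \left(-134\right) 21 + 23681 = -2814 + 23681 = 20867$)
$\sqrt{W + x{\left(-53,86 \right)}} = \sqrt{20867 + 86^{2}} = \sqrt{20867 + 7396} = \sqrt{28263}$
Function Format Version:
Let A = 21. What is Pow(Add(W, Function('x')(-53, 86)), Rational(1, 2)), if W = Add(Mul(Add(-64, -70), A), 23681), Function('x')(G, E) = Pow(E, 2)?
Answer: Pow(28263, Rational(1, 2)) ≈ 168.12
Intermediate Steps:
W = 20867 (W = Add(Mul(Add(-64, -70), 21), 23681) = Add(Mul(-134, 21), 23681) = Add(-2814, 23681) = 20867)
Pow(Add(W, Function('x')(-53, 86)), Rational(1, 2)) = Pow(Add(20867, Pow(86, 2)), Rational(1, 2)) = Pow(Add(20867, 7396), Rational(1, 2)) = Pow(28263, Rational(1, 2))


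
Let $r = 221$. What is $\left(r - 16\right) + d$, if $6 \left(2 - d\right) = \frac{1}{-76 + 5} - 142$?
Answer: $\frac{32755}{142} \approx 230.67$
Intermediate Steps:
$d = \frac{3645}{142}$ ($d = 2 - \frac{\frac{1}{-76 + 5} - 142}{6} = 2 - \frac{\frac{1}{-71} - 142}{6} = 2 - \frac{- \frac{1}{71} - 142}{6} = 2 - - \frac{3361}{142} = 2 + \frac{3361}{142} = \frac{3645}{142} \approx 25.669$)
$\left(r - 16\right) + d = \left(221 - 16\right) + \frac{3645}{142} = 205 + \frac{3645}{142} = \frac{32755}{142}$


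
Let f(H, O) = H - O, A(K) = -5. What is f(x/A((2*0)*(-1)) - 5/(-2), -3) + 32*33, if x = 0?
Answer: 2123/2 ≈ 1061.5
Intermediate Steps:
f(x/A((2*0)*(-1)) - 5/(-2), -3) + 32*33 = ((0/(-5) - 5/(-2)) - 1*(-3)) + 32*33 = ((0*(-⅕) - 5*(-½)) + 3) + 1056 = ((0 + 5/2) + 3) + 1056 = (5/2 + 3) + 1056 = 11/2 + 1056 = 2123/2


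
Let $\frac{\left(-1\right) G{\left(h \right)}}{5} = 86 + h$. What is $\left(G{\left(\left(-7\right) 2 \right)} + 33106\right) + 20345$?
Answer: $53091$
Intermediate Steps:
$G{\left(h \right)} = -430 - 5 h$ ($G{\left(h \right)} = - 5 \left(86 + h\right) = -430 - 5 h$)
$\left(G{\left(\left(-7\right) 2 \right)} + 33106\right) + 20345 = \left(\left(-430 - 5 \left(\left(-7\right) 2\right)\right) + 33106\right) + 20345 = \left(\left(-430 - -70\right) + 33106\right) + 20345 = \left(\left(-430 + 70\right) + 33106\right) + 20345 = \left(-360 + 33106\right) + 20345 = 32746 + 20345 = 53091$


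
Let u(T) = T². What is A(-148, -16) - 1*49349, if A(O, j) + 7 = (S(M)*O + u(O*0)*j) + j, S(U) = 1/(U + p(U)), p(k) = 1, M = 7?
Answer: -98781/2 ≈ -49391.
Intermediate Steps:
S(U) = 1/(1 + U) (S(U) = 1/(U + 1) = 1/(1 + U))
A(O, j) = -7 + j + O/8 (A(O, j) = -7 + ((O/(1 + 7) + (O*0)²*j) + j) = -7 + ((O/8 + 0²*j) + j) = -7 + ((O/8 + 0*j) + j) = -7 + ((O/8 + 0) + j) = -7 + (O/8 + j) = -7 + (j + O/8) = -7 + j + O/8)
A(-148, -16) - 1*49349 = (-7 - 16 + (⅛)*(-148)) - 1*49349 = (-7 - 16 - 37/2) - 49349 = -83/2 - 49349 = -98781/2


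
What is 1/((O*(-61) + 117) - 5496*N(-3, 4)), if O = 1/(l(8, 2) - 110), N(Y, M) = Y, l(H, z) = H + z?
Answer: 100/1660561 ≈ 6.0221e-5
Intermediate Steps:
O = -1/100 (O = 1/((8 + 2) - 110) = 1/(10 - 110) = 1/(-100) = -1/100 ≈ -0.010000)
1/((O*(-61) + 117) - 5496*N(-3, 4)) = 1/((-1/100*(-61) + 117) - 5496*(-3)) = 1/((61/100 + 117) + 16488) = 1/(11761/100 + 16488) = 1/(1660561/100) = 100/1660561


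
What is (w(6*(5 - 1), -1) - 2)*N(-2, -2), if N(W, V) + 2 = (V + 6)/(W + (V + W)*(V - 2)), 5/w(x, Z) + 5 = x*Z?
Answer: 108/29 ≈ 3.7241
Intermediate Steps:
w(x, Z) = 5/(-5 + Z*x) (w(x, Z) = 5/(-5 + x*Z) = 5/(-5 + Z*x))
N(W, V) = -2 + (6 + V)/(W + (-2 + V)*(V + W)) (N(W, V) = -2 + (V + 6)/(W + (V + W)*(V - 2)) = -2 + (6 + V)/(W + (V + W)*(-2 + V)) = -2 + (6 + V)/(W + (-2 + V)*(V + W)))
(w(6*(5 - 1), -1) - 2)*N(-2, -2) = (5/(-5 - 6*(5 - 1)) - 2)*((6 - 2*(-2)**2 + 2*(-2) + 5*(-2) - 2*(-2)*(-2))/((-2)**2 - 1*(-2) - 2*(-2) - 2*(-2))) = (5/(-5 - 6*4) - 2)*((6 - 2*4 - 4 - 10 - 8)/(4 + 2 + 4 + 4)) = (5/(-5 - 1*24) - 2)*((6 - 8 - 4 - 10 - 8)/14) = (5/(-5 - 24) - 2)*((1/14)*(-24)) = (5/(-29) - 2)*(-12/7) = (5*(-1/29) - 2)*(-12/7) = (-5/29 - 2)*(-12/7) = -63/29*(-12/7) = 108/29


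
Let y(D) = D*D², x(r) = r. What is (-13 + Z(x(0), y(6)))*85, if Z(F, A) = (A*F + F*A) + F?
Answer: -1105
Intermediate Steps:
y(D) = D³
Z(F, A) = F + 2*A*F (Z(F, A) = (A*F + A*F) + F = 2*A*F + F = F + 2*A*F)
(-13 + Z(x(0), y(6)))*85 = (-13 + 0*(1 + 2*6³))*85 = (-13 + 0*(1 + 2*216))*85 = (-13 + 0*(1 + 432))*85 = (-13 + 0*433)*85 = (-13 + 0)*85 = -13*85 = -1105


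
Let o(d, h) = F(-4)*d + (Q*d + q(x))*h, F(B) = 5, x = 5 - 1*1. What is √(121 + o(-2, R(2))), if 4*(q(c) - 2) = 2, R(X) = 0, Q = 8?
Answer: √111 ≈ 10.536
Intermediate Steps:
x = 4 (x = 5 - 1 = 4)
q(c) = 5/2 (q(c) = 2 + (¼)*2 = 2 + ½ = 5/2)
o(d, h) = 5*d + h*(5/2 + 8*d) (o(d, h) = 5*d + (8*d + 5/2)*h = 5*d + (5/2 + 8*d)*h = 5*d + h*(5/2 + 8*d))
√(121 + o(-2, R(2))) = √(121 + (5*(-2) + (5/2)*0 + 8*(-2)*0)) = √(121 + (-10 + 0 + 0)) = √(121 - 10) = √111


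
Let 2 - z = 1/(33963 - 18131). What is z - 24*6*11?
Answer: -25046225/15832 ≈ -1582.0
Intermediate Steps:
z = 31663/15832 (z = 2 - 1/(33963 - 18131) = 2 - 1/15832 = 31663/15832 ≈ 1.9999)
z - 24*6*11 = 31663/15832 - 24*6*11 = 31663/15832 - 8*18*11 = 31663/15832 - 144*11 = 31663/15832 - 1584 = -25046225/15832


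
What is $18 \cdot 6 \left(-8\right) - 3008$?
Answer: $-3872$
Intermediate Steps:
$18 \cdot 6 \left(-8\right) - 3008 = 108 \left(-8\right) - 3008 = -864 - 3008 = -3872$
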